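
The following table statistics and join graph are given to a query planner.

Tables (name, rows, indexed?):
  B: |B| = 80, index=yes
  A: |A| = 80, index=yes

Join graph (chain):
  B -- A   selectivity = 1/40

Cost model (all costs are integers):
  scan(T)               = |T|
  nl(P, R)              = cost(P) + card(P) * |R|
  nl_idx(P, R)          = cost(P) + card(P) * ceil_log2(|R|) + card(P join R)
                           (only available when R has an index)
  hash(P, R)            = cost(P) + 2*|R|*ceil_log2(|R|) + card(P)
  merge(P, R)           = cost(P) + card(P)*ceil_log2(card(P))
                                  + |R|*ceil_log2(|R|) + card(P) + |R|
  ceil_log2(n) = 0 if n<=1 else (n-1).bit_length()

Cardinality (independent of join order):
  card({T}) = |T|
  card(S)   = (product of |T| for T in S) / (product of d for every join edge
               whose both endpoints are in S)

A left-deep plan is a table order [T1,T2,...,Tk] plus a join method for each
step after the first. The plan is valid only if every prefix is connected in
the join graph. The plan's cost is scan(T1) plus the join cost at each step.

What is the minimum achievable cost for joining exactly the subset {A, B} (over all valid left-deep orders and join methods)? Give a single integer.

Selinger DP over subsets of {A,B}:
  {B}: scan cost=80, card=80
  {A}: scan cost=80, card=80
  {AB}: card=160; try (B,nl_idx)→800, (A,nl_idx)→800, (B,hash)→1280, (A,hash)→1280, (B,merge)→1360, (A,merge)→1360 …(+2); best=800 via (B,nl_idx)

800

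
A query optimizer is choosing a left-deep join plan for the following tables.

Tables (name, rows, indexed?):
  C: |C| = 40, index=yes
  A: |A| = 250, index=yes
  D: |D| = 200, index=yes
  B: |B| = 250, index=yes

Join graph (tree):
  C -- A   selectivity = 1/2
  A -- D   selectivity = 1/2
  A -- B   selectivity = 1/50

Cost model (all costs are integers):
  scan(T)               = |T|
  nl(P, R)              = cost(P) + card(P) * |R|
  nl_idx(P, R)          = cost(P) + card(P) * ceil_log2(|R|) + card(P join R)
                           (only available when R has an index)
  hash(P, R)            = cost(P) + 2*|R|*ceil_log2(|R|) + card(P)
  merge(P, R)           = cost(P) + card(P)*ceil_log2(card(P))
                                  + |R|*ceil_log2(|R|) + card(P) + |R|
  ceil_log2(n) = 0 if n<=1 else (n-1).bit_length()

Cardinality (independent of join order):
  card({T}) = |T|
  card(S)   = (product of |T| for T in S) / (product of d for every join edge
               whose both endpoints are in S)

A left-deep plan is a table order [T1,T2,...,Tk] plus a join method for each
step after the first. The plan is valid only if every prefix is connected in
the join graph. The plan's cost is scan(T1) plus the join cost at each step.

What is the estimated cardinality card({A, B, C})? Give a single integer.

25000

Tables in S: A(250), B(250), C(40)
Edges inside S: C-A(d=2), A-B(d=50)
numerator = 250 * 250 * 40 = 2500000
denominator = 2 * 50 = 100
card(S) = 2500000 / 100 = 25000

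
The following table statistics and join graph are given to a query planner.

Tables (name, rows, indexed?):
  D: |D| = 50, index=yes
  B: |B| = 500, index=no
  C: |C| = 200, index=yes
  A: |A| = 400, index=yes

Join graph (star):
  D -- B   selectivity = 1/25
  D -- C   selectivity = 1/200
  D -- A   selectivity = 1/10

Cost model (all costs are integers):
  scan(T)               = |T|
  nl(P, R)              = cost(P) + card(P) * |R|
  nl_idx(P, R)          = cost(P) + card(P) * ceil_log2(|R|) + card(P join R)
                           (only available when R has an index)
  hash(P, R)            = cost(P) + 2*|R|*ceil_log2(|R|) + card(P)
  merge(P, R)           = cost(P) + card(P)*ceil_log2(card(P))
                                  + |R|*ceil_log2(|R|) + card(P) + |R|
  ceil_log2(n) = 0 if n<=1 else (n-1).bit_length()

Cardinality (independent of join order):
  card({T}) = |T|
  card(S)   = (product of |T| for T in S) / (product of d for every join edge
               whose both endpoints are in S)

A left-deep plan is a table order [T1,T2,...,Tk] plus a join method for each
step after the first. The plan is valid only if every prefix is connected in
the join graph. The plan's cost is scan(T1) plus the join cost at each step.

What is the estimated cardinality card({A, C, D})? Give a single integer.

Tables in S: A(400), C(200), D(50)
Edges inside S: D-C(d=200), D-A(d=10)
numerator = 400 * 200 * 50 = 4000000
denominator = 200 * 10 = 2000
card(S) = 4000000 / 2000 = 2000

2000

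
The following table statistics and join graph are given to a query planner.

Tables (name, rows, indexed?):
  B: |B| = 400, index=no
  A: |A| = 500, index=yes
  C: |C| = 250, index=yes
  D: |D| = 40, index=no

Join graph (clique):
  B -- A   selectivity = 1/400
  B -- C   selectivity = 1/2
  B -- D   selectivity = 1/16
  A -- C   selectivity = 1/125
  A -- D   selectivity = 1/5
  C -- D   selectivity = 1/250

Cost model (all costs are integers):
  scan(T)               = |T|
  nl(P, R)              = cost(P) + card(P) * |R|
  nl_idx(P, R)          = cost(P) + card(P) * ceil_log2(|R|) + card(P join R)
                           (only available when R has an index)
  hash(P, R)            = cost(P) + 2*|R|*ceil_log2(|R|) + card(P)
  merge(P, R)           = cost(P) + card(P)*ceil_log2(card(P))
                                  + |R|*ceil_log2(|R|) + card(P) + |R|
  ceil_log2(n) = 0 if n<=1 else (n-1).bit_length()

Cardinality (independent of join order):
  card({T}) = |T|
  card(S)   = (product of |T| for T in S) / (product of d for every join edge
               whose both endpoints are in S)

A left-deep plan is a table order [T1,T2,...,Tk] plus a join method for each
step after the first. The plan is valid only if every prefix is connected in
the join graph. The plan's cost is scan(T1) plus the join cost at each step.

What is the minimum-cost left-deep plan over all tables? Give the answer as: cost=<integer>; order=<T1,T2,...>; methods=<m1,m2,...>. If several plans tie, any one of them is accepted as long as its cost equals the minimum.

Selinger DP (subsets sized 1..n):
  {B}: scan cost=400, card=400
  {A}: scan cost=500, card=500
  {C}: scan cost=250, card=250
  {D}: scan cost=40, card=40
  {AB}: card=500; try (A,nl_idx)→4500, (B,hash)→8200, (A,merge)→9400, (B,merge)→9500, (A,hash)→9800, (A,nl)→200400 …(+1); best=4500 via (A,nl_idx)
  {BC}: card=50000; try (C,hash)→4800, (B,merge)→6500, (C,merge)→6650, (B,hash)→7700, (C,nl_idx)→53600, (B,nl)→100250 …(+1); best=4800 via (C,hash)
  {BD}: card=1000; try (D,hash)→1280, (B,merge)→4320, (D,merge)→4680, (B,hash)→7280, (B,nl)→16040, (D,nl)→16400; best=1280 via (D,hash)
  {AC}: card=1000; try (A,nl_idx)→3500, (C,hash)→5000, (C,nl_idx)→5500, (A,merge)→7500, (C,merge)→7750, (A,hash)→9500 …(+2); best=3500 via (A,nl_idx)
  {AD}: card=4000; try (D,hash)→1480, (A,nl_idx)→4400, (A,merge)→5320, (D,merge)→5780, (A,hash)→9080, (A,nl)→20040 …(+1); best=1480 via (D,hash)
  {CD}: card=40; try (C,nl_idx)→400, (D,hash)→980, (C,merge)→2570, (D,merge)→2780, (C,hash)→4080, (C,nl)→10040 …(+1); best=400 via (C,nl_idx)
  {ABC}: card=500; try (C,hash)→9000, (C,nl_idx)→9000, (B,hash)→11700, (C,merge)→11750, (B,merge)→18500, (A,hash)→63800 …(+5); best=9000 via (C,hash)
  {ABD}: card=250; try (D,hash)→5480, (D,merge)→9780, (A,nl_idx)→10530, (A,hash)→11280, (B,hash)→12680, (A,merge)→17280 …(+4); best=5480 via (D,hash)
  {BCD}: card=500; try (B,merge)→4680, (C,hash)→6280, (B,hash)→7640, (C,nl_idx)→9780, (C,merge)→14530, (B,nl)→16400 …(+4); best=4680 via (B,merge)
  {ACD}: card=32; try (A,nl_idx)→792, (D,hash)→4980, (A,merge)→5680, (A,hash)→9440, (C,hash)→9480, (D,merge)→14780 …(+5); best=792 via (A,nl_idx)
  {ABCD}: card=1; try (B,merge)→4984, (C,nl_idx)→7481, (B,hash)→8024, (A,nl_idx)→9181, (C,hash)→9730, (D,hash)→9980 …(+8); best=4984 via (B,merge)

cost=4984; order=D,C,A,B; methods=nl_idx,nl_idx,merge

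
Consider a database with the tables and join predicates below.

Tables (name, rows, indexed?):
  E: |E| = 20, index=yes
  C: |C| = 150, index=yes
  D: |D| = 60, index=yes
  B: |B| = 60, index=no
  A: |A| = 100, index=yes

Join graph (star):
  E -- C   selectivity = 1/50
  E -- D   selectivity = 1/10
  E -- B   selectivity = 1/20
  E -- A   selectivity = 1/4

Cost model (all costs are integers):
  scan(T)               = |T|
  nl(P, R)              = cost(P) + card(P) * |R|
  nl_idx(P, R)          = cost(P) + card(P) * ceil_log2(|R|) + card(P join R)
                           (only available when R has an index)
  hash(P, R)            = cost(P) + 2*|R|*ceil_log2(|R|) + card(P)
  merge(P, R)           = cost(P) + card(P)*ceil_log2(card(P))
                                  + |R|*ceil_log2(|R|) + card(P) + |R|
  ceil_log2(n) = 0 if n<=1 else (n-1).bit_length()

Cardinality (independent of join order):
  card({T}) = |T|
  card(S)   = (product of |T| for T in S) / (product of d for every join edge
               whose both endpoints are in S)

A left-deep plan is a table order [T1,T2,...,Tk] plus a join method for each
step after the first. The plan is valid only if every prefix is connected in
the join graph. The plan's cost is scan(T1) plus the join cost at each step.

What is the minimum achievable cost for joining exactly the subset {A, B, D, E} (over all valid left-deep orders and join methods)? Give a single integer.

Selinger DP over subsets of {A,B,D,E}:
  {E}: scan cost=20, card=20
  {D}: scan cost=60, card=60
  {B}: scan cost=60, card=60
  {A}: scan cost=100, card=100
  {DE}: card=120; try (D,nl_idx)→260, (E,hash)→320, (E,nl_idx)→480, (D,merge)→560, (E,merge)→600, (D,hash)→760 …(+2); best=260 via (D,nl_idx)
  {BE}: card=60; try (E,hash)→320, (E,nl_idx)→420, (B,merge)→560, (E,merge)→600, (B,hash)→760, (B,nl)→1220 …(+1); best=320 via (E,hash)
  {AE}: card=500; try (E,hash)→400, (A,nl_idx)→660, (A,merge)→940, (E,merge)→1020, (E,nl_idx)→1100, (A,hash)→1440 …(+2); best=400 via (E,hash)
  {BDE}: card=360; try (D,nl_idx)→1040, (D,hash)→1100, (B,hash)→1100, (D,merge)→1160, (B,merge)→1640, (D,nl)→3920 …(+1); best=1040 via (D,nl_idx)
  {ADE}: card=3000; try (D,hash)→1620, (A,hash)→1780, (A,merge)→2020, (A,nl_idx)→4100, (D,merge)→5820, (D,nl_idx)→6400 …(+2); best=1620 via (D,hash)
  {ABE}: card=1500; try (A,merge)→1540, (B,hash)→1620, (A,hash)→1780, (A,nl_idx)→2240, (B,merge)→5820, (A,nl)→6320 …(+1); best=1540 via (A,merge)
  {ABDE}: card=9000; try (A,hash)→2800, (D,hash)→3760, (B,hash)→5340, (A,merge)→5440, (A,nl_idx)→12560, (D,nl_idx)→19540 …(+5); best=2800 via (A,hash)

2800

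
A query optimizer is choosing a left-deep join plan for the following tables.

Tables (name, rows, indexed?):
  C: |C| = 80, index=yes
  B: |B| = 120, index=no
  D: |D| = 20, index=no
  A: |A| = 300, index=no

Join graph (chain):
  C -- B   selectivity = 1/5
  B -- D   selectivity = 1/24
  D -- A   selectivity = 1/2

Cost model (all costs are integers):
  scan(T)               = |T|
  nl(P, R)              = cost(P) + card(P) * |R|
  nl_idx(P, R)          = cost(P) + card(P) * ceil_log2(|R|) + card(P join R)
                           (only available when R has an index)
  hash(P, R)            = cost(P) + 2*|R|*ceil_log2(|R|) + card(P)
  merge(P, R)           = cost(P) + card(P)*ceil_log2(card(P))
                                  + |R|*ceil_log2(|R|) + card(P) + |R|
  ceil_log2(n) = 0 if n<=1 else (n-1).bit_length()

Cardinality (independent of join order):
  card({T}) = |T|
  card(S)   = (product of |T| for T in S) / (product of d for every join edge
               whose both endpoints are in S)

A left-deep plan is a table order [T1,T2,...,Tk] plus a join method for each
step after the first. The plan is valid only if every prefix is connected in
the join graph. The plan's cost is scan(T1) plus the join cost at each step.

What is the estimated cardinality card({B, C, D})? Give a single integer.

1600

Tables in S: B(120), C(80), D(20)
Edges inside S: C-B(d=5), B-D(d=24)
numerator = 120 * 80 * 20 = 192000
denominator = 5 * 24 = 120
card(S) = 192000 / 120 = 1600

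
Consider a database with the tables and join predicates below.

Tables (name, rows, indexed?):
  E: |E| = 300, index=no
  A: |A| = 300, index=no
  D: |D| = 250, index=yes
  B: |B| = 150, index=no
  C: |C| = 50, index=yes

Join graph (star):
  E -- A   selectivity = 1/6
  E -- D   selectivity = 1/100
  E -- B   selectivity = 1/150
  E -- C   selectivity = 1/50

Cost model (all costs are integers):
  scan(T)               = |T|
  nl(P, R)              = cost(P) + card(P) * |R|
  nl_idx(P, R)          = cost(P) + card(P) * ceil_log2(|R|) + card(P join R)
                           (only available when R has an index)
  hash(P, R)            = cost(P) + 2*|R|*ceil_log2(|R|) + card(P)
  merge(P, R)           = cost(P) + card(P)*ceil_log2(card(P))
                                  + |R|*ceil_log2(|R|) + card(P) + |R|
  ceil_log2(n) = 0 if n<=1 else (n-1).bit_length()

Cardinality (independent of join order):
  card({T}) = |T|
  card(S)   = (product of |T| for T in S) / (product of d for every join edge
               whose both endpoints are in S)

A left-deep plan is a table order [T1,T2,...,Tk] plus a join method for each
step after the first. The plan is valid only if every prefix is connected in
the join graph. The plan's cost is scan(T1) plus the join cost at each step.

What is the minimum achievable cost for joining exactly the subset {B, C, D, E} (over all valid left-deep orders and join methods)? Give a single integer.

Selinger DP over subsets of {B,C,D,E}:
  {E}: scan cost=300, card=300
  {D}: scan cost=250, card=250
  {B}: scan cost=150, card=150
  {C}: scan cost=50, card=50
  {DE}: card=750; try (D,nl_idx)→3450, (D,hash)→4600, (E,merge)→5500, (D,merge)→5550, (E,hash)→5900, (E,nl)→75250 …(+1); best=3450 via (D,nl_idx)
  {BE}: card=300; try (B,hash)→3000, (E,merge)→4500, (B,merge)→4650, (E,hash)→5700, (E,nl)→45150, (B,nl)→45300; best=3000 via (B,hash)
  {CE}: card=300; try (C,hash)→1200, (C,nl_idx)→2400, (E,merge)→3400, (C,merge)→3650, (E,hash)→5500, (E,nl)→15050 …(+1); best=1200 via (C,hash)
  {BDE}: card=750; try (D,nl_idx)→6150, (B,hash)→6600, (D,hash)→7300, (D,merge)→8250, (B,merge)→13050, (D,nl)→78000 …(+1); best=6150 via (D,nl_idx)
  {CDE}: card=750; try (D,nl_idx)→4350, (C,hash)→4800, (D,hash)→5500, (D,merge)→6450, (C,nl_idx)→8700, (C,merge)→12050 …(+2); best=4350 via (D,nl_idx)
  {BCE}: card=300; try (C,hash)→3900, (B,hash)→3900, (C,nl_idx)→5100, (B,merge)→5550, (C,merge)→6350, (C,nl)→18000 …(+1); best=3900 via (C,hash)
  {BCDE}: card=750; try (D,nl_idx)→7050, (C,hash)→7500, (B,hash)→7500, (D,hash)→8200, (D,merge)→9150, (C,nl_idx)→11400 …(+5); best=7050 via (D,nl_idx)

7050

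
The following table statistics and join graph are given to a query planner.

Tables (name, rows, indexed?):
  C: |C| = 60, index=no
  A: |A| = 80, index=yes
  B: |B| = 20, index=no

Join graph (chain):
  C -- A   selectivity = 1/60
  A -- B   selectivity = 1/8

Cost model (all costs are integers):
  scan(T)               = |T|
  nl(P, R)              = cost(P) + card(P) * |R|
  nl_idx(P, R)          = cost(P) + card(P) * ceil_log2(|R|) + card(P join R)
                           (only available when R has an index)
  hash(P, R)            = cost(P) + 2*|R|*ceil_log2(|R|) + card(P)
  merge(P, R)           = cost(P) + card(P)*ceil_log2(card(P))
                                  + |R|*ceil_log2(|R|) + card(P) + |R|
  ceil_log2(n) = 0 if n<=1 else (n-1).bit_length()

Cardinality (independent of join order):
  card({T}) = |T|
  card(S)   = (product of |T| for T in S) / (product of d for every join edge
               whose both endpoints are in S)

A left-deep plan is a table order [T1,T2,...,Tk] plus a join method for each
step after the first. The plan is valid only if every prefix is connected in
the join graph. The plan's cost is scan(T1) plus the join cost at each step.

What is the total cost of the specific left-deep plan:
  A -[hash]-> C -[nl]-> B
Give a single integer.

step 1: scan A: cost=80, card=80
step 2: join C via hash
    card(P join C) = 80*60/(60) = 80
    cost = 80 + 2*60*6 + 80 = 880
step 3: join B via nl
    card(P join B) = 80*20/(8) = 200
    cost = 880 + 80*20 = 2480

2480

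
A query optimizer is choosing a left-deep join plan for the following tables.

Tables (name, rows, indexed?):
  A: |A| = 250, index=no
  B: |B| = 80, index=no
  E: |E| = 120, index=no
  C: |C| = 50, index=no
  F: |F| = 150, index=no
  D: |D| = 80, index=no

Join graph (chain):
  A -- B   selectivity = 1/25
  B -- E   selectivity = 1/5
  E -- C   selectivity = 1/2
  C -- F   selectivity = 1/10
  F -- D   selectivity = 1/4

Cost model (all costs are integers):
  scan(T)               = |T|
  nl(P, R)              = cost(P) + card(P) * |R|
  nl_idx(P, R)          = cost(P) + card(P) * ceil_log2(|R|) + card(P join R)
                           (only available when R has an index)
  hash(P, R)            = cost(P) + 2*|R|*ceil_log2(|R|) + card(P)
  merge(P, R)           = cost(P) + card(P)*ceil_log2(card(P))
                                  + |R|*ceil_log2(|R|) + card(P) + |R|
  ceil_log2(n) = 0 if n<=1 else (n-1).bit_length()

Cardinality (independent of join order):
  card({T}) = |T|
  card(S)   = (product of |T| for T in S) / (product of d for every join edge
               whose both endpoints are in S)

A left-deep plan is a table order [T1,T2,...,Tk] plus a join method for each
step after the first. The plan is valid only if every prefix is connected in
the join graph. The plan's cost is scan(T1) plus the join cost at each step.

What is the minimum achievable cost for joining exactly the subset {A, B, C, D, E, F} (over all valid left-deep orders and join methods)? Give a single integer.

Selinger DP over subsets of {A,B,C,D,E,F}:
  {A}: scan cost=250, card=250
  {B}: scan cost=80, card=80
  {E}: scan cost=120, card=120
  {C}: scan cost=50, card=50
  {F}: scan cost=150, card=150
  {D}: scan cost=80, card=80
  {AB}: card=800; try (B,hash)→1620, (A,merge)→2970, (B,merge)→3140, (A,hash)→4160, (A,nl)→20080, (B,nl)→20250; best=1620 via (B,hash)
  {BE}: card=1920; try (B,hash)→1360, (E,merge)→1680, (B,merge)→1720, (E,hash)→1840, (E,nl)→9680, (B,nl)→9720; best=1360 via (B,hash)
  {CE}: card=3000; try (C,hash)→840, (E,merge)→1360, (C,merge)→1430, (E,hash)→1780, (E,nl)→6050, (C,nl)→6120; best=840 via (C,hash)
  {CF}: card=750; try (C,hash)→900, (F,merge)→1750, (C,merge)→1850, (F,hash)→2500, (F,nl)→7550, (C,nl)→7650; best=900 via (C,hash)
  {DF}: card=3000; try (D,hash)→1420, (F,merge)→2070, (D,merge)→2140, (F,hash)→2560, (F,nl)→12080, (D,nl)→12150; best=1420 via (D,hash)
  {ABE}: card=19200; try (E,hash)→4100, (A,hash)→7280, (E,merge)→11380, (A,merge)→26650, (E,nl)→97620, (A,nl)→481360; best=4100 via (E,hash)
  {BCE}: card=48000; try (C,hash)→3880, (B,hash)→4960, (C,merge)→24750, (B,merge)→40480, (C,nl)→97360, (B,nl)→240840; best=3880 via (C,hash)
  {CEF}: card=45000; try (E,hash)→3330, (F,hash)→6240, (E,merge)→10110, (F,merge)→41190, (E,nl)→90900, (F,nl)→450840; best=3330 via (E,hash)
  {CDF}: card=15000; try (D,hash)→2770, (C,hash)→5020, (D,merge)→9790, (C,merge)→40770, (D,nl)→60900, (C,nl)→151420; best=2770 via (D,hash)
  {ABCE}: card=480000; try (C,hash)→23900, (A,hash)→55880, (C,merge)→311650, (A,merge)→822130, (C,nl)→964100, (A,nl)→12003880; best=23900 via (C,hash)
  {BCEF}: card=720000; try (B,hash)→49450, (F,hash)→54280, (B,merge)→768970, (F,merge)→821230, (B,nl)→3603330, (F,nl)→7203880; best=49450 via (B,hash)
  {CDEF}: card=900000; try (E,hash)→19450, (D,hash)→49450, (E,merge)→228730, (D,merge)→768970, (E,nl)→1802770, (D,nl)→3603330; best=19450 via (E,hash)
  {ABCEF}: card=7200000; try (F,hash)→506300, (A,hash)→773450, (F,merge)→9625250, (A,merge)→15171700, (F,nl)→72023900, (A,nl)→180049450; best=506300 via (F,hash)
  {BCDEF}: card=14400000; try (D,hash)→770570, (B,hash)→920570, (D,merge)→15170090, (B,merge)→18920090, (D,nl)→57649450, (B,nl)→72019450; best=770570 via (D,hash)
  {ABCDEF}: card=144000000; try (D,hash)→7707420, (A,hash)→15174570, (D,merge)→173306940, (A,merge)→360772820, (D,nl)→576506300, (A,nl)→3600770570; best=7707420 via (D,hash)

7707420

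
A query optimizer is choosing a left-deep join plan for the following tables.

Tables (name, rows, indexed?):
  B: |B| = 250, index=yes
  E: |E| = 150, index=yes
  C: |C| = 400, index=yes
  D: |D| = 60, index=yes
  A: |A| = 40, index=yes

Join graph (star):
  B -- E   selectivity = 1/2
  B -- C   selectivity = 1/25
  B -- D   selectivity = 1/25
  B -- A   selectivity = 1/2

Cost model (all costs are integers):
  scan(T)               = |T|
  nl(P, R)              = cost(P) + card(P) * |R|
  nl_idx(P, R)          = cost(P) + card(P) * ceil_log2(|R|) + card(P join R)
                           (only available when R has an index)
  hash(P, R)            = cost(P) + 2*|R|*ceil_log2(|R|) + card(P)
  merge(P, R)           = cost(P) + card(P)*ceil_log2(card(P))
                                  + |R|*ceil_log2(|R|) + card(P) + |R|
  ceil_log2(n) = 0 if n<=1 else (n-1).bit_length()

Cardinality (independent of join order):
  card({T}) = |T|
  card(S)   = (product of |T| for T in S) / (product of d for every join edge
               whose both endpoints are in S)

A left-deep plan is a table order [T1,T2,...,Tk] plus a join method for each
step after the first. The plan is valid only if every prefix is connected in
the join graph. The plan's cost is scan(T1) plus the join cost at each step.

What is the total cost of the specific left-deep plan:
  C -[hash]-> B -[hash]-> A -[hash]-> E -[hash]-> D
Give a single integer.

step 1: scan C: cost=400, card=400
step 2: join B via hash
    card(P join B) = 400*250/(25) = 4000
    cost = 400 + 2*250*8 + 400 = 4800
step 3: join A via hash
    card(P join A) = 4000*40/(2) = 80000
    cost = 4800 + 2*40*6 + 4000 = 9280
step 4: join E via hash
    card(P join E) = 80000*150/(2) = 6000000
    cost = 9280 + 2*150*8 + 80000 = 91680
step 5: join D via hash
    card(P join D) = 6000000*60/(25) = 14400000
    cost = 91680 + 2*60*6 + 6000000 = 6092400

6092400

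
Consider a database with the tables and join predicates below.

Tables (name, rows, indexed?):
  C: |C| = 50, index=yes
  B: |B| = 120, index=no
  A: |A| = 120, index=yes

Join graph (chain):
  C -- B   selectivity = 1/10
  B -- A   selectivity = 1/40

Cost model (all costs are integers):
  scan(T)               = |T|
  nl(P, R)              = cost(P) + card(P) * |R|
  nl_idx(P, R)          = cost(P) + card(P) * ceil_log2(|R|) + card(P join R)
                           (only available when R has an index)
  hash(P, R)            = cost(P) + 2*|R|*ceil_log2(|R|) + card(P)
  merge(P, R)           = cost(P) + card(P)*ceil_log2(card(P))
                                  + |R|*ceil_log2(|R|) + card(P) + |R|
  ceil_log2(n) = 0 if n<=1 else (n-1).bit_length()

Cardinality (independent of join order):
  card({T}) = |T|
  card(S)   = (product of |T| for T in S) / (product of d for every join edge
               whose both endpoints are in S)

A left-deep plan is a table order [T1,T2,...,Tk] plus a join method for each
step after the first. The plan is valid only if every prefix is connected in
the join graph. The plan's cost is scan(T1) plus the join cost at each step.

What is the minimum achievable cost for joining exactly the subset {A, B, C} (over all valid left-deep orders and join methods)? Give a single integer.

2280

Selinger DP over subsets of {A,B,C}:
  {C}: scan cost=50, card=50
  {B}: scan cost=120, card=120
  {A}: scan cost=120, card=120
  {BC}: card=600; try (C,hash)→840, (B,merge)→1360, (C,merge)→1430, (C,nl_idx)→1440, (B,hash)→1780, (B,nl)→6050 …(+1); best=840 via (C,hash)
  {AB}: card=360; try (A,nl_idx)→1320, (B,hash)→1920, (A,hash)→1920, (B,merge)→2040, (A,merge)→2040, (B,nl)→14520 …(+1); best=1320 via (A,nl_idx)
  {ABC}: card=1800; try (C,hash)→2280, (A,hash)→3120, (C,merge)→5270, (C,nl_idx)→5280, (A,nl_idx)→6840, (A,merge)→8400 …(+2); best=2280 via (C,hash)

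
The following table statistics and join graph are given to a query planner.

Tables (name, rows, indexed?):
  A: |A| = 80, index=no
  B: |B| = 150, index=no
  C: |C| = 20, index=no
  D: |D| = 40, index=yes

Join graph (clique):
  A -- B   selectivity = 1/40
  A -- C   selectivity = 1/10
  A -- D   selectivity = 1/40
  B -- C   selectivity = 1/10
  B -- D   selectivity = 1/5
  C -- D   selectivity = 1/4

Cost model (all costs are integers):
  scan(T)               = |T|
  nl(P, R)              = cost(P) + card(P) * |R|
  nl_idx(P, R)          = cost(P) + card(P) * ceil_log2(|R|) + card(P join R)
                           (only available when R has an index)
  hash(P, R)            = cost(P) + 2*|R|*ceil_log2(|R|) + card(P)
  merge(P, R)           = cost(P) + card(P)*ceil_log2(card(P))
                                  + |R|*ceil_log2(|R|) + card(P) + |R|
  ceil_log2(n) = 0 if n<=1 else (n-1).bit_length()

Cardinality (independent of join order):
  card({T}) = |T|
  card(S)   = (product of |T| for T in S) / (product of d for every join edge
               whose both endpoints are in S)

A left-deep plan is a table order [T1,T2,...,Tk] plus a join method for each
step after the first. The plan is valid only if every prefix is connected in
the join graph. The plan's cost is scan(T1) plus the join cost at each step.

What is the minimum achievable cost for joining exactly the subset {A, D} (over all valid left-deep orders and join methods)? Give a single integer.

640

Selinger DP over subsets of {A,D}:
  {A}: scan cost=80, card=80
  {D}: scan cost=40, card=40
  {AD}: card=80; try (D,hash)→640, (D,nl_idx)→640, (A,merge)→960, (D,merge)→1000, (A,hash)→1200, (A,nl)→3240 …(+1); best=640 via (D,hash)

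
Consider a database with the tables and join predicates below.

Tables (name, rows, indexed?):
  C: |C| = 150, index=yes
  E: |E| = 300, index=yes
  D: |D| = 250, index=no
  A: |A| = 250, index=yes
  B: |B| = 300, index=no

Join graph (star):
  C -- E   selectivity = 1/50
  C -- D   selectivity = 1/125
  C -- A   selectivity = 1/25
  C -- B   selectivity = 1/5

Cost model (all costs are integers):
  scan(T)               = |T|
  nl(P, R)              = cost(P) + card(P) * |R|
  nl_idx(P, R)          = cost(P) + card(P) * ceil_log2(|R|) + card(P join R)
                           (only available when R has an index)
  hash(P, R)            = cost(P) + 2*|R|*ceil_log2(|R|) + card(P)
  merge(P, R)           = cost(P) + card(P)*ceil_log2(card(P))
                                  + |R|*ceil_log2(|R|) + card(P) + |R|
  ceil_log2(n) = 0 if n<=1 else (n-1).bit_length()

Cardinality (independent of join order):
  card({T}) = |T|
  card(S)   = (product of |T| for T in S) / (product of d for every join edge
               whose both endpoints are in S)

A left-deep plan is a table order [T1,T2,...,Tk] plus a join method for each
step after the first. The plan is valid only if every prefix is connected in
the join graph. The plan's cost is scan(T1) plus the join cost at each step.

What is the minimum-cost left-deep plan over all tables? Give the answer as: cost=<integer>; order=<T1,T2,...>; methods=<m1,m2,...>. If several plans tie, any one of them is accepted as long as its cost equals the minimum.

Selinger DP (subsets sized 1..n):
  {C}: scan cost=150, card=150
  {E}: scan cost=300, card=300
  {D}: scan cost=250, card=250
  {A}: scan cost=250, card=250
  {B}: scan cost=300, card=300
  {CE}: card=900; try (E,nl_idx)→2400, (C,hash)→3000, (C,nl_idx)→3600, (E,merge)→4500, (C,merge)→4650, (E,hash)→5700 …(+2); best=2400 via (E,nl_idx)
  {CD}: card=300; try (C,nl_idx)→2550, (C,hash)→2900, (D,merge)→3750, (C,merge)→3850, (D,hash)→4300, (D,nl)→37650 …(+1); best=2550 via (C,nl_idx)
  {AC}: card=1500; try (A,nl_idx)→2850, (C,hash)→2900, (C,nl_idx)→3750, (A,merge)→3750, (C,merge)→3850, (A,hash)→4300 …(+2); best=2850 via (A,nl_idx)
  {BC}: card=9000; try (C,hash)→3000, (B,merge)→4500, (C,merge)→4650, (B,hash)→5700, (C,nl_idx)→11700, (B,nl)→45150 …(+1); best=3000 via (C,hash)
  {CDE}: card=1800; try (E,nl_idx)→7050, (D,hash)→7300, (E,hash)→8250, (E,merge)→8550, (D,merge)→14550, (E,nl)→92550 …(+1); best=7050 via (E,nl_idx)
  {ACE}: card=9000; try (A,hash)→7300, (E,hash)→9750, (A,merge)→14550, (A,nl_idx)→18600, (E,merge)→23850, (E,nl_idx)→25350 …(+2); best=7300 via (A,hash)
  {BCE}: card=54000; try (B,hash)→8700, (B,merge)→15300, (E,hash)→17400, (E,nl_idx)→138000, (E,merge)→141000, (B,nl)→272400 …(+1); best=8700 via (B,hash)
  {ACD}: card=3000; try (A,hash)→6850, (A,merge)→7800, (A,nl_idx)→7950, (D,hash)→8350, (D,merge)→23100, (A,nl)→77550 …(+1); best=6850 via (A,hash)
  {BCD}: card=18000; try (B,hash)→8250, (B,merge)→8550, (D,hash)→16000, (B,nl)→92550, (D,merge)→140250, (D,nl)→2253000; best=8250 via (B,hash)
  {ABC}: card=90000; try (B,hash)→9750, (A,hash)→16000, (B,merge)→23850, (A,merge)→140250, (A,nl_idx)→165000, (B,nl)→452850 …(+1); best=9750 via (B,hash)
  {ACDE}: card=18000; try (A,hash)→12850, (E,hash)→15250, (D,hash)→20300, (A,merge)→30900, (A,nl_idx)→39450, (E,merge)→48850 …(+5); best=12850 via (A,hash)
  {BCDE}: card=108000; try (B,hash)→14250, (E,hash)→31650, (B,merge)→31650, (D,hash)→66700, (E,nl_idx)→278250, (E,merge)→299250 …(+4); best=14250 via (B,hash)
  {ABCE}: card=540000; try (B,hash)→21700, (A,hash)→66700, (E,hash)→105150, (B,merge)→145300, (A,merge)→928950, (A,nl_idx)→980700 …(+5); best=21700 via (B,hash)
  {ABCD}: card=180000; try (B,hash)→15250, (A,hash)→30250, (B,merge)→48850, (D,hash)→103750, (A,merge)→298500, (A,nl_idx)→332250 …(+4); best=15250 via (B,hash)
  {ABCDE}: card=1080000; try (B,hash)→36250, (A,hash)→126250, (E,hash)→200650, (B,merge)→303850, (D,hash)→565700, (A,nl_idx)→1958250 …(+8); best=36250 via (B,hash)

cost=36250; order=D,C,E,A,B; methods=nl_idx,nl_idx,hash,hash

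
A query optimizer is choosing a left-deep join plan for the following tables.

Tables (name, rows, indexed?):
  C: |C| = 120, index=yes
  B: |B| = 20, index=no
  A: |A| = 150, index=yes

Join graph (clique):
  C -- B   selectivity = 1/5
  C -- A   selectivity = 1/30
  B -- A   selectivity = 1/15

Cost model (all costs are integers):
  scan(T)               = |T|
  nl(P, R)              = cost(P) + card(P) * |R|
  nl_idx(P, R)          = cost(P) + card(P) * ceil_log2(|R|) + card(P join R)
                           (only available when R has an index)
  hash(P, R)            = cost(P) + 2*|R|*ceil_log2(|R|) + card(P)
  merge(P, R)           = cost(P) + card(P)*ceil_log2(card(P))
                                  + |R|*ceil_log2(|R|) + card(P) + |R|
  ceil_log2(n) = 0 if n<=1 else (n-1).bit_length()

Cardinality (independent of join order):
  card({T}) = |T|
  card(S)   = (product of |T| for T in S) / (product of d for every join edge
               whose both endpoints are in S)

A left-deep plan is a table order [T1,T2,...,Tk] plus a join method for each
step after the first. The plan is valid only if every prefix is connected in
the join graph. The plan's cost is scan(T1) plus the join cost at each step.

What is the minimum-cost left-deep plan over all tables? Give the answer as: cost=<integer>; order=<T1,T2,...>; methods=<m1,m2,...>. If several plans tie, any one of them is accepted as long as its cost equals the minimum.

cost=1940; order=B,A,C; methods=nl_idx,nl_idx

Selinger DP (subsets sized 1..n):
  {C}: scan cost=120, card=120
  {B}: scan cost=20, card=20
  {A}: scan cost=150, card=150
  {BC}: card=480; try (B,hash)→440, (C,nl_idx)→640, (C,merge)→1100, (B,merge)→1200, (C,hash)→1720, (C,nl)→2420 …(+1); best=440 via (B,hash)
  {AC}: card=600; try (A,nl_idx)→1680, (C,nl_idx)→1800, (C,hash)→1980, (A,merge)→2430, (C,merge)→2460, (A,hash)→2640 …(+2); best=1680 via (A,nl_idx)
  {AB}: card=200; try (A,nl_idx)→380, (B,hash)→500, (A,merge)→1490, (B,merge)→1620, (A,hash)→2440, (A,nl)→3020 …(+1); best=380 via (A,nl_idx)
  {ABC}: card=160; try (C,nl_idx)→1940, (C,hash)→2260, (B,hash)→2480, (C,merge)→3140, (A,hash)→3320, (A,nl_idx)→4440 …(+5); best=1940 via (C,nl_idx)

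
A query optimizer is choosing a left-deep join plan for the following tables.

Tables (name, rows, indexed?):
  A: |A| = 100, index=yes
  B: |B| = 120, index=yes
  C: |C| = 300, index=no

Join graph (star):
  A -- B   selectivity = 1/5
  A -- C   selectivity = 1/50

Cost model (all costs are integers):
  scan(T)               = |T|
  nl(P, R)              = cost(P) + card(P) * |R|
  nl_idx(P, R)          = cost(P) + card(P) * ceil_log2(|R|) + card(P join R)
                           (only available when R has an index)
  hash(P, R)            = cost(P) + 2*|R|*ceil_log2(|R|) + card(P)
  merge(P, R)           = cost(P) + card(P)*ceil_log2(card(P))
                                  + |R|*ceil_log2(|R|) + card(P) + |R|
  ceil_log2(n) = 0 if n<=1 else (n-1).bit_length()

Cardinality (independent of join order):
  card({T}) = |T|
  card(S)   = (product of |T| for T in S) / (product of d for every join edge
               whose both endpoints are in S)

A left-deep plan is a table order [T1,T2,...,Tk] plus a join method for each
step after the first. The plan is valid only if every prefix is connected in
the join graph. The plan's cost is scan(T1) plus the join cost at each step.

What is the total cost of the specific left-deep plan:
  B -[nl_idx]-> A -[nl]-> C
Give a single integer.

723360

step 1: scan B: cost=120, card=120
step 2: join A via nl_idx
    card(P join A) = 120*100/(5) = 2400
    cost = 120 + 120*7 + 2400 = 3360
step 3: join C via nl
    card(P join C) = 2400*300/(50) = 14400
    cost = 3360 + 2400*300 = 723360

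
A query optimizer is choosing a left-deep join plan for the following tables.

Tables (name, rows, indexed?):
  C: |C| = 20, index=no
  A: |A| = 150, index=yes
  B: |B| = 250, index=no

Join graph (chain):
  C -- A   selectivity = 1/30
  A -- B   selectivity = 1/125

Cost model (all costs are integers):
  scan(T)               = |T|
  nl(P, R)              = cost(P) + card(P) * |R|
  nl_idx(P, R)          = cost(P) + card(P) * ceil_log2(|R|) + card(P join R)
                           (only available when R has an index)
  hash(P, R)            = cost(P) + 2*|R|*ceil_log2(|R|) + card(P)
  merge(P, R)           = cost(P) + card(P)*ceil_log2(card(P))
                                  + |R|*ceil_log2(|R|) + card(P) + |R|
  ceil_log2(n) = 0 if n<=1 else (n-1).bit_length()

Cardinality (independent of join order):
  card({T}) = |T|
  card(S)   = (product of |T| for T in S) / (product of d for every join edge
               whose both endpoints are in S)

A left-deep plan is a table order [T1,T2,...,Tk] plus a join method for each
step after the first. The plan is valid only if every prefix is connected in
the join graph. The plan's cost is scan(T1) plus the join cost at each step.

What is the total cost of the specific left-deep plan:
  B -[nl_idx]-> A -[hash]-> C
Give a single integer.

step 1: scan B: cost=250, card=250
step 2: join A via nl_idx
    card(P join A) = 250*150/(125) = 300
    cost = 250 + 250*8 + 300 = 2550
step 3: join C via hash
    card(P join C) = 300*20/(30) = 200
    cost = 2550 + 2*20*5 + 300 = 3050

3050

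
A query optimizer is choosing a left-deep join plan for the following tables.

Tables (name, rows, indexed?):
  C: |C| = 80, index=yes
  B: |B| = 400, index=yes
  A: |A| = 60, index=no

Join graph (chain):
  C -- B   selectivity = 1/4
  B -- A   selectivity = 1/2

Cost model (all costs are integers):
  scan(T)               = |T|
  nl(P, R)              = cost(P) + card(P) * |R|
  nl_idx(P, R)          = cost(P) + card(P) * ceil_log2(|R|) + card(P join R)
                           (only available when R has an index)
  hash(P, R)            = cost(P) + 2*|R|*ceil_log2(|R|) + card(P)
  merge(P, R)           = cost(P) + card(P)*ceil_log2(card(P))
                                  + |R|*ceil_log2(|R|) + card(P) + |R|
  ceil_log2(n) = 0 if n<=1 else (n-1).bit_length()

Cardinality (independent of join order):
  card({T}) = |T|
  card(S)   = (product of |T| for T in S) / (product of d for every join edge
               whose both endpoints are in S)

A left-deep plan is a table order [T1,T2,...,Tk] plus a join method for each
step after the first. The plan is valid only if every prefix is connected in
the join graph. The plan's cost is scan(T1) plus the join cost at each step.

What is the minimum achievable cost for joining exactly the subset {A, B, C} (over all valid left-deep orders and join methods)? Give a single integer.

Selinger DP over subsets of {A,B,C}:
  {C}: scan cost=80, card=80
  {B}: scan cost=400, card=400
  {A}: scan cost=60, card=60
  {BC}: card=8000; try (C,hash)→1920, (B,merge)→4720, (C,merge)→5040, (B,hash)→7360, (B,nl_idx)→8800, (C,nl_idx)→11200 …(+2); best=1920 via (C,hash)
  {AB}: card=12000; try (A,hash)→1520, (B,merge)→4480, (A,merge)→4820, (B,hash)→7320, (B,nl_idx)→12600, (B,nl)→24060 …(+1); best=1520 via (A,hash)
  {ABC}: card=240000; try (A,hash)→10640, (C,hash)→14640, (A,merge)→114340, (C,merge)→182160, (C,nl_idx)→325520, (A,nl)→481920 …(+1); best=10640 via (A,hash)

10640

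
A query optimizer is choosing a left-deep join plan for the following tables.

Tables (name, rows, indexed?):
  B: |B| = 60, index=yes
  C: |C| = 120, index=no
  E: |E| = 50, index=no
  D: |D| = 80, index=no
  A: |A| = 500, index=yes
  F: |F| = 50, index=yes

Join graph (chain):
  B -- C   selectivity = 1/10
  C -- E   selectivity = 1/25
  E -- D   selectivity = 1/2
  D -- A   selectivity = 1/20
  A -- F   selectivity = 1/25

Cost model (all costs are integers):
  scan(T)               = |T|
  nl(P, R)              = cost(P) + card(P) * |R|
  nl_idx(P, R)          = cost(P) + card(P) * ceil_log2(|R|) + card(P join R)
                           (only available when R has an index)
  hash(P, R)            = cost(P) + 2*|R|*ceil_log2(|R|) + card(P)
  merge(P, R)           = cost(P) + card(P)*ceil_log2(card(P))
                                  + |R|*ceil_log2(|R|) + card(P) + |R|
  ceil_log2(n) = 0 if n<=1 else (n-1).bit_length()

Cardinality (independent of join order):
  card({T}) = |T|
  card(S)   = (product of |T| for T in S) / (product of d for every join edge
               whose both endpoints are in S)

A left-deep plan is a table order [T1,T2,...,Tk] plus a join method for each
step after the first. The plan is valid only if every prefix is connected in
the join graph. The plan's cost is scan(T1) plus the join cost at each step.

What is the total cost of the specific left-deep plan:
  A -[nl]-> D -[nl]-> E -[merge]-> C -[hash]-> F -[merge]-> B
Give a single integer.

step 1: scan A: cost=500, card=500
step 2: join D via nl
    card(P join D) = 500*80/(20) = 2000
    cost = 500 + 500*80 = 40500
step 3: join E via nl
    card(P join E) = 2000*50/(2) = 50000
    cost = 40500 + 2000*50 = 140500
step 4: join C via merge
    card(P join C) = 50000*120/(25) = 240000
    cost = 140500 + 50000*16 + 120*7 + 50000 + 120 = 991460
step 5: join F via hash
    card(P join F) = 240000*50/(25) = 480000
    cost = 991460 + 2*50*6 + 240000 = 1232060
step 6: join B via merge
    card(P join B) = 480000*60/(10) = 2880000
    cost = 1232060 + 480000*19 + 60*6 + 480000 + 60 = 10832480

10832480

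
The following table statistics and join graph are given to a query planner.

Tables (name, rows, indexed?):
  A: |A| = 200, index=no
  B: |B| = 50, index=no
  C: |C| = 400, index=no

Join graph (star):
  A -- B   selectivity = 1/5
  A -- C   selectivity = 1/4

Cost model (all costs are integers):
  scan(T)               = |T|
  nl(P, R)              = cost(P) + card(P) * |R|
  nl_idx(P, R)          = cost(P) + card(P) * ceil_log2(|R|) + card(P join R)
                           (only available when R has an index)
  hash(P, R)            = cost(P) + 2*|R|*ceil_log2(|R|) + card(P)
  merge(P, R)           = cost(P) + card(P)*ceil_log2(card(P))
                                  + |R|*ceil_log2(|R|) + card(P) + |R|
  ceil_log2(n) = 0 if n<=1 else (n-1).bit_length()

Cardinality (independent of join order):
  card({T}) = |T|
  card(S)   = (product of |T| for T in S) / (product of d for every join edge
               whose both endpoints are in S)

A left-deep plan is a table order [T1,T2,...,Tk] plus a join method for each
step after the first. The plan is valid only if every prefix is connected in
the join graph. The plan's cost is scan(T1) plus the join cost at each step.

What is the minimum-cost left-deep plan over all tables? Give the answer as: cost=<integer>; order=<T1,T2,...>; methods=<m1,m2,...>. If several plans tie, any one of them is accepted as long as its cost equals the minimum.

Selinger DP (subsets sized 1..n):
  {A}: scan cost=200, card=200
  {B}: scan cost=50, card=50
  {C}: scan cost=400, card=400
  {AB}: card=2000; try (B,hash)→1000, (A,merge)→2200, (B,merge)→2350, (A,hash)→3300, (A,nl)→10050, (B,nl)→10200; best=1000 via (B,hash)
  {AC}: card=20000; try (A,hash)→4000, (C,merge)→6000, (A,merge)→6200, (C,hash)→7600, (C,nl)→80200, (A,nl)→80400; best=4000 via (A,hash)
  {ABC}: card=200000; try (C,hash)→10200, (B,hash)→24600, (C,merge)→29000, (B,merge)→324350, (C,nl)→801000, (B,nl)→1004000; best=10200 via (C,hash)

cost=10200; order=A,B,C; methods=hash,hash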